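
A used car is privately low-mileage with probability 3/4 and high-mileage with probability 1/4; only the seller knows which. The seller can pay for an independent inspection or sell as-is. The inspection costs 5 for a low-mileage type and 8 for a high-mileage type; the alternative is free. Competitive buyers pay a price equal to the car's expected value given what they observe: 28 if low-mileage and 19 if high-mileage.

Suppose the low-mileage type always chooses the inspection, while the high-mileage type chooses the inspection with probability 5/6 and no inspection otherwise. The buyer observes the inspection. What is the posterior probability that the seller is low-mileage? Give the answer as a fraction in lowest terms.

P(the inspection) = (3/4)·1 + (1/4)·(5/6) = 23/24.
By Bayes' rule, P(low-mileage | the inspection) = (3/4) / (23/24) = 18/23.

18/23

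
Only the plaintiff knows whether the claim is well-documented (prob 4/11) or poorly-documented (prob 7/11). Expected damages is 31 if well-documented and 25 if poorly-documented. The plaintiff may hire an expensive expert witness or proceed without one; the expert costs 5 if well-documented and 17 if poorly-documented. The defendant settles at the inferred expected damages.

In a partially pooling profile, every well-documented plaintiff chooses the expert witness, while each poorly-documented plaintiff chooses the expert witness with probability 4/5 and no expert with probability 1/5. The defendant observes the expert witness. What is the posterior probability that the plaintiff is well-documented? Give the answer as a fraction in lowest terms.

P(the expert witness) = (4/11)·1 + (7/11)·(4/5) = 48/55.
By Bayes' rule, P(well-documented | the expert witness) = (4/11) / (48/55) = 5/12.

5/12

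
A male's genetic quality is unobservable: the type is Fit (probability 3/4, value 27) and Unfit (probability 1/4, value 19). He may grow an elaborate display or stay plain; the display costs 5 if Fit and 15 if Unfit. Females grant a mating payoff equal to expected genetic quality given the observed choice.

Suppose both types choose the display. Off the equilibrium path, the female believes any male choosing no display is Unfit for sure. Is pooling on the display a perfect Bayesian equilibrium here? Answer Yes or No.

On path, the female holds the prior and pays 3/4·27 + 1/4·19 = 25. Off path (no display), believing Unfit, it pays 19.
Fit: the display nets 25 − 5 = 20; no display nets 19. Fit stays.
Unfit: the display nets 25 − 15 = 10; no display nets 19. Unfit would deviate.
A type deviates, so pooling fails.

No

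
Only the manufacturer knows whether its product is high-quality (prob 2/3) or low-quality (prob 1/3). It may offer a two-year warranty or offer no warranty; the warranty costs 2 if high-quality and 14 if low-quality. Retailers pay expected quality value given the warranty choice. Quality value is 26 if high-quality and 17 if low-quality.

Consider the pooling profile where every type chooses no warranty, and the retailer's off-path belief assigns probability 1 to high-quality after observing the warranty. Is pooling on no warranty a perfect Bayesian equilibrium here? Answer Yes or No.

On path, the retailer holds the prior and pays 2/3·26 + 1/3·17 = 23. Off path (the warranty), believing high-quality, it pays 26.
high-quality: no warranty nets 23; the warranty nets 26 − 2 = 24. high-quality would deviate.
low-quality: no warranty nets 23; the warranty nets 26 − 14 = 12. low-quality stays.
A type deviates, so pooling fails.

No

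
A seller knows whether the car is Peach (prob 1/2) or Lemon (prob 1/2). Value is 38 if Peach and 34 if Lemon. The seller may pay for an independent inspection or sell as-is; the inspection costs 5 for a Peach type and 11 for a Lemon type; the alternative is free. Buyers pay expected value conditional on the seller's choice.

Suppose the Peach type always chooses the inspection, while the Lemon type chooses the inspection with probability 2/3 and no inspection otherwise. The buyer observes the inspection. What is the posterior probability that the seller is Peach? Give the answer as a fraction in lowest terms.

P(the inspection) = (1/2)·1 + (1/2)·(2/3) = 5/6.
By Bayes' rule, P(Peach | the inspection) = (1/2) / (5/6) = 3/5.

3/5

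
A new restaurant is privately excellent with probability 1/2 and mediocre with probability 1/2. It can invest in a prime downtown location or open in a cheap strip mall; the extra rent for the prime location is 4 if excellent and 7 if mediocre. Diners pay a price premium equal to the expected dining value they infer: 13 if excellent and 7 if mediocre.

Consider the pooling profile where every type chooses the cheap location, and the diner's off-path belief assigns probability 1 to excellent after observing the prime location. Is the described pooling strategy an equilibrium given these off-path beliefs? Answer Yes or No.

Yes

On path, the diner holds the prior and pays 1/2·13 + 1/2·7 = 10. Off path (the prime location), believing excellent, it pays 13.
excellent: the cheap location nets 10; the prime location nets 13 − 4 = 9. excellent stays.
mediocre: the cheap location nets 10; the prime location nets 13 − 7 = 6. mediocre stays.
No type deviates, so pooling is sustained.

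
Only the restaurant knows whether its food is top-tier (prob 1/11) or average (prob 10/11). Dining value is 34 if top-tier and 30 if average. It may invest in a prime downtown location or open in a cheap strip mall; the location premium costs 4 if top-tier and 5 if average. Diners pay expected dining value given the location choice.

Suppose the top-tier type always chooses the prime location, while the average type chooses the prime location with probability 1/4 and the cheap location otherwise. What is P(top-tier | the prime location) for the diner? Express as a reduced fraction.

P(the prime location) = (1/11)·1 + (10/11)·(1/4) = 7/22.
By Bayes' rule, P(top-tier | the prime location) = (1/11) / (7/22) = 2/7.

2/7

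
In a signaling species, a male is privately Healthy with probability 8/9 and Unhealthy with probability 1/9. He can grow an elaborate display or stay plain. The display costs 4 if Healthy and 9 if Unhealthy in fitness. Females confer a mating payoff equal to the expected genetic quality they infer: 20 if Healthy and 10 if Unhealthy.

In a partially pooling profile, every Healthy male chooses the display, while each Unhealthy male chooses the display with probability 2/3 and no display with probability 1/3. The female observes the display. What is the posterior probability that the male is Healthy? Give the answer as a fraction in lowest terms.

P(the display) = (8/9)·1 + (1/9)·(2/3) = 26/27.
By Bayes' rule, P(Healthy | the display) = (8/9) / (26/27) = 12/13.

12/13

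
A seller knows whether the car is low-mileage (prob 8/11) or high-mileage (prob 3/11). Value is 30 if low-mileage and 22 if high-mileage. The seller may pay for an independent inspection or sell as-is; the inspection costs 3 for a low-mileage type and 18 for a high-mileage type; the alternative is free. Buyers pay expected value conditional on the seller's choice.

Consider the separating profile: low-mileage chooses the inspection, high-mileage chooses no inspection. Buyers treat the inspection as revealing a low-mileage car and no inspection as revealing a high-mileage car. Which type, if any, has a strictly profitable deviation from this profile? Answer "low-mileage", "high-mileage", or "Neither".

The inspection pays 30; no inspection pays 22.
low-mileage: assigned the inspection, nets 30 − 3 = 27; deviating to no inspection nets 22.
high-mileage: assigned no inspection, nets 22; deviating to the inspection nets 30 − 18 = 12.
Both types strictly prefer their assigned action; no profitable deviation.

Neither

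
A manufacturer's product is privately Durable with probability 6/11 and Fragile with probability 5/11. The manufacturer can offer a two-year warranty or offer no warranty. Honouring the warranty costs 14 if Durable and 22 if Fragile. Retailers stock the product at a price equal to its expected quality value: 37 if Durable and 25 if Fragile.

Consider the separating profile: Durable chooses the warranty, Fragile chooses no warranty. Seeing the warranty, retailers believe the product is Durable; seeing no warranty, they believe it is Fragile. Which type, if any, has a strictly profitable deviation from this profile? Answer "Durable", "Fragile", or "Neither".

Durable

The warranty pays 37; no warranty pays 25.
Durable: assigned the warranty, nets 37 − 14 = 23; deviating to no warranty nets 25.
Fragile: assigned no warranty, nets 25; deviating to the warranty nets 37 − 22 = 15.
The Durable type gains 2 by deviating.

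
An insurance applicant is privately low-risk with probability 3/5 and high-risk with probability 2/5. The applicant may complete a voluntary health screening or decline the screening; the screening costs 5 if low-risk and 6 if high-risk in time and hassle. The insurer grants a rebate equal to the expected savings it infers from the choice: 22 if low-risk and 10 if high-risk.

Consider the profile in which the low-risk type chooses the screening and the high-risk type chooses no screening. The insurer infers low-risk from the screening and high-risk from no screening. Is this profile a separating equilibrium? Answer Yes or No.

Under these beliefs, the screening earns rebate 22 and no screening earns rebate 10.
low-risk: the screening nets 22 − 5 = 17; no screening nets 10. low-risk prefers the screening.
high-risk: the screening nets 22 − 6 = 16; no screening nets 10. high-risk would deviate to the screening.
high-risk has a profitable deviation, so the profile is not an equilibrium.

No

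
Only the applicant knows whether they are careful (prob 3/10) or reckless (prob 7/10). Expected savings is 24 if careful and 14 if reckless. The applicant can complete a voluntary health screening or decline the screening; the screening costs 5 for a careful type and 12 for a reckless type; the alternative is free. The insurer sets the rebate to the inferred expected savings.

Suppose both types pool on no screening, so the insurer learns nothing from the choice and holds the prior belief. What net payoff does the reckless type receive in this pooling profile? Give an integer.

Pooled rebate = 3/10·24 + 7/10·14 = 17.
reckless pays no cost for no screening, so net payoff = 17.

17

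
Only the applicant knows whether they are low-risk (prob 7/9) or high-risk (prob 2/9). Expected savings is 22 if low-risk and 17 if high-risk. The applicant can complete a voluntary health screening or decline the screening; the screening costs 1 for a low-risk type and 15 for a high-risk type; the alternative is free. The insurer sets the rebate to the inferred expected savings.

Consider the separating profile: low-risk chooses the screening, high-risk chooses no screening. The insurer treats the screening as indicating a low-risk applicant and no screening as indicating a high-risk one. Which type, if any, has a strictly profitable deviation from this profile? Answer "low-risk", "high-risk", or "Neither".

Neither

The screening pays 22; no screening pays 17.
low-risk: assigned the screening, nets 22 − 1 = 21; deviating to no screening nets 17.
high-risk: assigned no screening, nets 17; deviating to the screening nets 22 − 15 = 7.
Both types strictly prefer their assigned action; no profitable deviation.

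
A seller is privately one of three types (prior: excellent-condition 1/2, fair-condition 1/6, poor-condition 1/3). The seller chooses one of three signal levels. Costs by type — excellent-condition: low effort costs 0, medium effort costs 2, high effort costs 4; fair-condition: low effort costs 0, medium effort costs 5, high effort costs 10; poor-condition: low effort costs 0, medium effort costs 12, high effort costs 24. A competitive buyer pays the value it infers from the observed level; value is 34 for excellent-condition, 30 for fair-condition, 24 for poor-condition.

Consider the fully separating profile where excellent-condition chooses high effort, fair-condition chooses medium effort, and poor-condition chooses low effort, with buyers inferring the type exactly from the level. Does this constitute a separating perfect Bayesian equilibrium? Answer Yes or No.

Separating prices: high effort → 34, medium effort → 30, low effort → 24.
excellent-condition (assigned high effort): low effort: 24 − 0 = 24; medium effort: 30 − 2 = 28; high effort: 34 − 4 = 30. excellent-condition stays.
fair-condition (assigned medium effort): low effort: 24 − 0 = 24; medium effort: 30 − 5 = 25; high effort: 34 − 10 = 24. fair-condition stays.
poor-condition (assigned low effort): low effort: 24 − 0 = 24; medium effort: 30 − 12 = 18; high effort: 34 − 24 = 10. poor-condition stays.
Every type prefers its assigned level; separation holds.

Yes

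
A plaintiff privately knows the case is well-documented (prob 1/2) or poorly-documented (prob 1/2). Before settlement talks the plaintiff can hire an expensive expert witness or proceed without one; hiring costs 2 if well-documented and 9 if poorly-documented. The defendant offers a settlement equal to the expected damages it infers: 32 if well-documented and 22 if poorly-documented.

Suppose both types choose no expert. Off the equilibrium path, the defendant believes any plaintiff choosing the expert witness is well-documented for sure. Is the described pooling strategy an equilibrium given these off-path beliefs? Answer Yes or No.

No

On path, the defendant holds the prior and pays 1/2·32 + 1/2·22 = 27. Off path (the expert witness), believing well-documented, it pays 32.
well-documented: no expert nets 27; the expert witness nets 32 − 2 = 30. well-documented would deviate.
poorly-documented: no expert nets 27; the expert witness nets 32 − 9 = 23. poorly-documented stays.
A type deviates, so pooling fails.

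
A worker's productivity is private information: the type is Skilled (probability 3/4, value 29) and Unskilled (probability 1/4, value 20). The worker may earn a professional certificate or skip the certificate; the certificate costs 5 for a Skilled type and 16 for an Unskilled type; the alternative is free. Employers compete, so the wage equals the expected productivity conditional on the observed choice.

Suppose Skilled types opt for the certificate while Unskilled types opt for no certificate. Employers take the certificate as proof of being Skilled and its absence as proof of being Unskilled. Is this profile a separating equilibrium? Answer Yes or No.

Under these beliefs, the certificate earns wage 29 and no certificate earns wage 20.
Skilled: the certificate nets 29 − 5 = 24; no certificate nets 20. Skilled prefers the certificate.
Unskilled: the certificate nets 29 − 16 = 13; no certificate nets 20. Unskilled prefers no certificate.
Neither type deviates, so the separating profile is an equilibrium.

Yes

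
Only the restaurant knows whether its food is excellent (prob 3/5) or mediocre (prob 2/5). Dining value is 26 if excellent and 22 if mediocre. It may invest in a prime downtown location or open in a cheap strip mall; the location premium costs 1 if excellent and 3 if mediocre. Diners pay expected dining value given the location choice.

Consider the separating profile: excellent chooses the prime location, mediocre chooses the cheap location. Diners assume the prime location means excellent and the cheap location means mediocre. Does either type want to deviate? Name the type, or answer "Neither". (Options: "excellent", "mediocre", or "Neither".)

The prime location pays 26; the cheap location pays 22.
excellent: assigned the prime location, nets 26 − 1 = 25; deviating to the cheap location nets 22.
mediocre: assigned the cheap location, nets 22; deviating to the prime location nets 26 − 3 = 23.
The mediocre type gains 1 by deviating.

mediocre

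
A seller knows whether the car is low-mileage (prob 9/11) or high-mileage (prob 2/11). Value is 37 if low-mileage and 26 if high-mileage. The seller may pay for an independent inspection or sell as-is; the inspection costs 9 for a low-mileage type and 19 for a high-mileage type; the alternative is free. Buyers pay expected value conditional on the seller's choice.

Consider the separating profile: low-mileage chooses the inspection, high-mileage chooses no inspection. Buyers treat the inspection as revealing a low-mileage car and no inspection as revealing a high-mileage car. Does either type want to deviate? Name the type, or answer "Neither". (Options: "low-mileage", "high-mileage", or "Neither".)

Neither

The inspection pays 37; no inspection pays 26.
low-mileage: assigned the inspection, nets 37 − 9 = 28; deviating to no inspection nets 26.
high-mileage: assigned no inspection, nets 26; deviating to the inspection nets 37 − 19 = 18.
Both types strictly prefer their assigned action; no profitable deviation.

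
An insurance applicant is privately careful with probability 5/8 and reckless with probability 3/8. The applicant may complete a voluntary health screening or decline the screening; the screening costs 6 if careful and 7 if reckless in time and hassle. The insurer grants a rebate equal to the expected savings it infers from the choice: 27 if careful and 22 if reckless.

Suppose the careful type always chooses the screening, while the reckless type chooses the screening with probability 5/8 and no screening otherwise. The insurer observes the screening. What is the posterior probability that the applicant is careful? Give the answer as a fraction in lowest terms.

P(the screening) = (5/8)·1 + (3/8)·(5/8) = 55/64.
By Bayes' rule, P(careful | the screening) = (5/8) / (55/64) = 8/11.

8/11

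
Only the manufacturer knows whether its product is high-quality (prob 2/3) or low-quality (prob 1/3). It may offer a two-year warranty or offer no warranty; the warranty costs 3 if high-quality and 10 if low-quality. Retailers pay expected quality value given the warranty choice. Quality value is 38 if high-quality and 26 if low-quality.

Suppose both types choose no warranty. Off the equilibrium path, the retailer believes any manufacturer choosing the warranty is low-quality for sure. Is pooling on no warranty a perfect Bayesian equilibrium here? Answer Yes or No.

Yes

On path, the retailer holds the prior and pays 2/3·38 + 1/3·26 = 34. Off path (the warranty), believing low-quality, it pays 26.
high-quality: no warranty nets 34; the warranty nets 26 − 3 = 23. high-quality stays.
low-quality: no warranty nets 34; the warranty nets 26 − 10 = 16. low-quality stays.
No type deviates, so pooling is sustained.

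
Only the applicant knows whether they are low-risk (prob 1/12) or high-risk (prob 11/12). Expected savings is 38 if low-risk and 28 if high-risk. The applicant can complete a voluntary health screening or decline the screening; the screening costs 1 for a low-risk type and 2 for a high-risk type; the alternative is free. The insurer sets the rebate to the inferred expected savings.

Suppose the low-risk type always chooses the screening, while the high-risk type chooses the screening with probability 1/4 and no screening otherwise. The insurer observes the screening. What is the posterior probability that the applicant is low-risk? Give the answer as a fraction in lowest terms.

P(the screening) = (1/12)·1 + (11/12)·(1/4) = 5/16.
By Bayes' rule, P(low-risk | the screening) = (1/12) / (5/16) = 4/15.

4/15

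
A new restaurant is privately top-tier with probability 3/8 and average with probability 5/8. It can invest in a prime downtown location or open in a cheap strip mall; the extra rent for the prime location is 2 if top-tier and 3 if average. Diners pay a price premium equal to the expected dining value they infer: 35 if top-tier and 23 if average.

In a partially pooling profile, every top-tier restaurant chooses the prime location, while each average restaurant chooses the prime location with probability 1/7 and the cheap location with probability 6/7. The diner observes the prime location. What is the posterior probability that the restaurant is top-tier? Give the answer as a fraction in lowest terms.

P(the prime location) = (3/8)·1 + (5/8)·(1/7) = 13/28.
By Bayes' rule, P(top-tier | the prime location) = (3/8) / (13/28) = 21/26.

21/26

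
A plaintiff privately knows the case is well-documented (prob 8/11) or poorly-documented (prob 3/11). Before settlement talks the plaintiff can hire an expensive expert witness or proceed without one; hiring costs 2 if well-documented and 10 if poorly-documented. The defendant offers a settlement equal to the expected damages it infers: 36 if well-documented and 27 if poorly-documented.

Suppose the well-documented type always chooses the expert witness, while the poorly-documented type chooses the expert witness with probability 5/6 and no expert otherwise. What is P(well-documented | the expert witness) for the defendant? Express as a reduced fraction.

16/21

P(the expert witness) = (8/11)·1 + (3/11)·(5/6) = 21/22.
By Bayes' rule, P(well-documented | the expert witness) = (8/11) / (21/22) = 16/21.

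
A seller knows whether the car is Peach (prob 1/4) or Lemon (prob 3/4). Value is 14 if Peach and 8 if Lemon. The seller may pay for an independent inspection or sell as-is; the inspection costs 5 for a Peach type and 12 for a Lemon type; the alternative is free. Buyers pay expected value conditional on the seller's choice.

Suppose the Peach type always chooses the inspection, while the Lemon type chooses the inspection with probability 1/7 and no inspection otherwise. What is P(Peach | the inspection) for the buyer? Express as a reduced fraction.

P(the inspection) = (1/4)·1 + (3/4)·(1/7) = 5/14.
By Bayes' rule, P(Peach | the inspection) = (1/4) / (5/14) = 7/10.

7/10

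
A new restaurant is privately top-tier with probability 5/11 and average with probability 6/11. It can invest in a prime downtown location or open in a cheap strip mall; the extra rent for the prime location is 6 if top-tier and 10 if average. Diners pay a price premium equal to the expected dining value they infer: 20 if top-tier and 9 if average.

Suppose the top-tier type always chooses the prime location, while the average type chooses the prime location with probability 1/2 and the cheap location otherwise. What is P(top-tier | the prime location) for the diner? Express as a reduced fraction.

P(the prime location) = (5/11)·1 + (6/11)·(1/2) = 8/11.
By Bayes' rule, P(top-tier | the prime location) = (5/11) / (8/11) = 5/8.

5/8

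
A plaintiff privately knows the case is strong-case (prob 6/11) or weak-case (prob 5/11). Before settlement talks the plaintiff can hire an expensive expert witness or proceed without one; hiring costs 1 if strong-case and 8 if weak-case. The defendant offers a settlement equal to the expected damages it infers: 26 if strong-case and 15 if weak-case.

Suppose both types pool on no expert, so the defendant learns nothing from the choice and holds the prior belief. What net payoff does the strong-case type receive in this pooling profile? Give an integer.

Pooled settlement = 6/11·26 + 5/11·15 = 21.
strong-case pays no cost for no expert, so net payoff = 21.

21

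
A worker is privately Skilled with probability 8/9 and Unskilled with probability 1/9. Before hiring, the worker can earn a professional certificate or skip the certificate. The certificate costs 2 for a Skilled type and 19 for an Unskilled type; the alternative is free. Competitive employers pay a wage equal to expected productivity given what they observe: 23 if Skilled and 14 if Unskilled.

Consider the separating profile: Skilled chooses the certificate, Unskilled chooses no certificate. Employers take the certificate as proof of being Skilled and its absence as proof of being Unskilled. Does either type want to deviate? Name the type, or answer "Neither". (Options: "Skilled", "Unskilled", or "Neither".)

Neither

The certificate pays 23; no certificate pays 14.
Skilled: assigned the certificate, nets 23 − 2 = 21; deviating to no certificate nets 14.
Unskilled: assigned no certificate, nets 14; deviating to the certificate nets 23 − 19 = 4.
Both types strictly prefer their assigned action; no profitable deviation.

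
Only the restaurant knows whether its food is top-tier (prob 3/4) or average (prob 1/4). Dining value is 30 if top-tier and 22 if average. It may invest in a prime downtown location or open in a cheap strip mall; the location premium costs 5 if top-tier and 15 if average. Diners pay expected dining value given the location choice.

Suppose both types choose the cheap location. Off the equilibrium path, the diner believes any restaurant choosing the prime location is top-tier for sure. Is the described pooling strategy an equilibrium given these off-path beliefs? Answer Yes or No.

On path, the diner holds the prior and pays 3/4·30 + 1/4·22 = 28. Off path (the prime location), believing top-tier, it pays 30.
top-tier: the cheap location nets 28; the prime location nets 30 − 5 = 25. top-tier stays.
average: the cheap location nets 28; the prime location nets 30 − 15 = 15. average stays.
No type deviates, so pooling is sustained.

Yes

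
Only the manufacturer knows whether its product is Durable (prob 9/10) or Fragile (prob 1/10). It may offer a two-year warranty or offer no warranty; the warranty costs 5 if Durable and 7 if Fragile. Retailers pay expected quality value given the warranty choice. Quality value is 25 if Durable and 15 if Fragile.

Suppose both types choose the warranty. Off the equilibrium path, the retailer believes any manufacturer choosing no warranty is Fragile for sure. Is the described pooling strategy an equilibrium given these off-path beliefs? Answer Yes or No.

On path, the retailer holds the prior and pays 9/10·25 + 1/10·15 = 24. Off path (no warranty), believing Fragile, it pays 15.
Durable: the warranty nets 24 − 5 = 19; no warranty nets 15. Durable stays.
Fragile: the warranty nets 24 − 7 = 17; no warranty nets 15. Fragile stays.
No type deviates, so pooling is sustained.

Yes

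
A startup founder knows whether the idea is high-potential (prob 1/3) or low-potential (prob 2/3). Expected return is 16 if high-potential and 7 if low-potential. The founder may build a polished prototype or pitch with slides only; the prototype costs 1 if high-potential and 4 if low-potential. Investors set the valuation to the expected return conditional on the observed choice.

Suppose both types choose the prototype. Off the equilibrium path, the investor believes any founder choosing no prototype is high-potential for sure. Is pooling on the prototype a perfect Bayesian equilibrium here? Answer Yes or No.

On path, the investor holds the prior and pays 1/3·16 + 2/3·7 = 10. Off path (no prototype), believing high-potential, it pays 16.
high-potential: the prototype nets 10 − 1 = 9; no prototype nets 16. high-potential would deviate.
low-potential: the prototype nets 10 − 4 = 6; no prototype nets 16. low-potential would deviate.
A type deviates, so pooling fails.

No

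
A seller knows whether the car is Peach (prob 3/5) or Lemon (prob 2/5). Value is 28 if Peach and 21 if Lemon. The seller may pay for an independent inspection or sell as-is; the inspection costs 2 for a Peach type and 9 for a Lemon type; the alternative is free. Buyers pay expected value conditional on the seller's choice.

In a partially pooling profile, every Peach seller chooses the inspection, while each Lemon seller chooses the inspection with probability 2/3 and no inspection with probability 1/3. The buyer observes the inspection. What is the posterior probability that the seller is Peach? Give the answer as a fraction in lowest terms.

9/13

P(the inspection) = (3/5)·1 + (2/5)·(2/3) = 13/15.
By Bayes' rule, P(Peach | the inspection) = (3/5) / (13/15) = 9/13.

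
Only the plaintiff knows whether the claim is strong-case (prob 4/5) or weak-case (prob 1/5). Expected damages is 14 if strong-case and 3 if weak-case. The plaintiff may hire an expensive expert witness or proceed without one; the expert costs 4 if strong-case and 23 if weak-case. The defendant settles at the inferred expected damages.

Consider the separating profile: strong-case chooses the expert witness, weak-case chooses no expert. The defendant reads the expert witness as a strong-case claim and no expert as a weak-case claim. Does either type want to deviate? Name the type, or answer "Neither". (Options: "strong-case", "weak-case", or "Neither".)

Neither

The expert witness pays 14; no expert pays 3.
strong-case: assigned the expert witness, nets 14 − 4 = 10; deviating to no expert nets 3.
weak-case: assigned no expert, nets 3; deviating to the expert witness nets 14 − 23 = -9.
Both types strictly prefer their assigned action; no profitable deviation.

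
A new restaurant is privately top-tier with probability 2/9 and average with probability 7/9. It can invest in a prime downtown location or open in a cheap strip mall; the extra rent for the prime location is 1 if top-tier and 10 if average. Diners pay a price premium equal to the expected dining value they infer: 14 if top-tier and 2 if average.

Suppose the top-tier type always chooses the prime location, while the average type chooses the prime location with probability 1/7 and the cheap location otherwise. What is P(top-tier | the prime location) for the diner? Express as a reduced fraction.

P(the prime location) = (2/9)·1 + (7/9)·(1/7) = 1/3.
By Bayes' rule, P(top-tier | the prime location) = (2/9) / (1/3) = 2/3.

2/3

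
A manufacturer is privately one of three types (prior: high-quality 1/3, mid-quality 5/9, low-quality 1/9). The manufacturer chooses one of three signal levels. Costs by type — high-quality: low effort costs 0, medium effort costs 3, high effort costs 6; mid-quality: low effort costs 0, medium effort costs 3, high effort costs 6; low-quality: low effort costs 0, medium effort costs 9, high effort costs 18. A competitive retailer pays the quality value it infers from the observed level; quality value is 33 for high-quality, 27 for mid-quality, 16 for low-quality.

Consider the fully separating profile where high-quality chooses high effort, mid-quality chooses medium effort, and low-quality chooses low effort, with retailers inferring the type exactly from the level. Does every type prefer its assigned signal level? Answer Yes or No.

Separating prices: high effort → 33, medium effort → 27, low effort → 16.
high-quality (assigned high effort): low effort: 16 − 0 = 16; medium effort: 27 − 3 = 24; high effort: 33 − 6 = 27. high-quality stays.
mid-quality (assigned medium effort): low effort: 16 − 0 = 16; medium effort: 27 − 3 = 24; high effort: 33 − 6 = 27. mid-quality prefers high effort.
low-quality (assigned low effort): low effort: 16 − 0 = 16; medium effort: 27 − 9 = 18; high effort: 33 − 18 = 15. low-quality prefers medium effort.
At least one type deviates; the separating profile fails.

No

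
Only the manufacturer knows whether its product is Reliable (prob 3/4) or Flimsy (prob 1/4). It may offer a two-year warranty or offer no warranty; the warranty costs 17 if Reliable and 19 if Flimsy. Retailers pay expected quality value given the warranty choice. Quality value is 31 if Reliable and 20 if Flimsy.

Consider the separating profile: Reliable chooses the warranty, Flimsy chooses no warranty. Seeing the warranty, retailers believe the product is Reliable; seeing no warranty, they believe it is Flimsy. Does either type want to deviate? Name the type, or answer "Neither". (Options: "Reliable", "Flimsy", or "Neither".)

The warranty pays 31; no warranty pays 20.
Reliable: assigned the warranty, nets 31 − 17 = 14; deviating to no warranty nets 20.
Flimsy: assigned no warranty, nets 20; deviating to the warranty nets 31 − 19 = 12.
The Reliable type gains 6 by deviating.

Reliable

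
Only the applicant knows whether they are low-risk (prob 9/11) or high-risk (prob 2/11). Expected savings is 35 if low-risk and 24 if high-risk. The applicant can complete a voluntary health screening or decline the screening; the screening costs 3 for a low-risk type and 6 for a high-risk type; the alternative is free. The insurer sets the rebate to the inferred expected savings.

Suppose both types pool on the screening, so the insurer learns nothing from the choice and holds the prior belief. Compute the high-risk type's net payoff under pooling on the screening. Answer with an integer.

27

Pooled rebate = 9/11·35 + 2/11·24 = 33.
high-risk pays cost 6 for the screening, so net payoff = 33 − 6 = 27.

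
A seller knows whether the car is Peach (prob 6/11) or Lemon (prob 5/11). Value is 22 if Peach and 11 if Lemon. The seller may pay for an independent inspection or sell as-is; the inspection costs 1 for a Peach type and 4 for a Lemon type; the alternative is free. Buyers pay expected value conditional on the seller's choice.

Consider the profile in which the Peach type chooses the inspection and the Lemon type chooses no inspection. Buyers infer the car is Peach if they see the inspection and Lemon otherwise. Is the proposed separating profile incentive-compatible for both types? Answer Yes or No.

No

Under these beliefs, the inspection earns price 22 and no inspection earns price 11.
Peach: the inspection nets 22 − 1 = 21; no inspection nets 11. Peach prefers the inspection.
Lemon: the inspection nets 22 − 4 = 18; no inspection nets 11. Lemon would deviate to the inspection.
Lemon has a profitable deviation, so the profile is not an equilibrium.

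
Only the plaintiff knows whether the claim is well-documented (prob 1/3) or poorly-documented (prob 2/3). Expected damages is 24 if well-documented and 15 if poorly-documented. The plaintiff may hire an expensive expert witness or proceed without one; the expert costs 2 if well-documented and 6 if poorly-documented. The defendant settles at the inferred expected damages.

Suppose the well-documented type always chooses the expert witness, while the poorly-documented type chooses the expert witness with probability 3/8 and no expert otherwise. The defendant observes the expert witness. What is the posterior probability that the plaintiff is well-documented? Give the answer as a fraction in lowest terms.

4/7

P(the expert witness) = (1/3)·1 + (2/3)·(3/8) = 7/12.
By Bayes' rule, P(well-documented | the expert witness) = (1/3) / (7/12) = 4/7.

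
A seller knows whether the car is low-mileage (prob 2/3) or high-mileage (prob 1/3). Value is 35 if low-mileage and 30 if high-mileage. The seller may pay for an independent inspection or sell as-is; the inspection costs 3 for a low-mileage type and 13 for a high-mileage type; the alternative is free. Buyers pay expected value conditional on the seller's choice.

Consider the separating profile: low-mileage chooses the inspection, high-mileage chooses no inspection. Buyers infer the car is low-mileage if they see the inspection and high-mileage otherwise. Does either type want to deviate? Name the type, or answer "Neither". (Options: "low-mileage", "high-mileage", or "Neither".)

The inspection pays 35; no inspection pays 30.
low-mileage: assigned the inspection, nets 35 − 3 = 32; deviating to no inspection nets 30.
high-mileage: assigned no inspection, nets 30; deviating to the inspection nets 35 − 13 = 22.
Both types strictly prefer their assigned action; no profitable deviation.

Neither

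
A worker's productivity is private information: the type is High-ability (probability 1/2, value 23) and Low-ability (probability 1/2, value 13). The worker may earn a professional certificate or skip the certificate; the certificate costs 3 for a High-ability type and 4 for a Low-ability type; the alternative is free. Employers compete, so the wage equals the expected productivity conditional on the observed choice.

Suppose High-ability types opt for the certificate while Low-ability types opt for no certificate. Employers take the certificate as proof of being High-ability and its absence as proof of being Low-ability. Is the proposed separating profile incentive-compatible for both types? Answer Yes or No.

Under these beliefs, the certificate earns wage 23 and no certificate earns wage 13.
High-ability: the certificate nets 23 − 3 = 20; no certificate nets 13. High-ability prefers the certificate.
Low-ability: the certificate nets 23 − 4 = 19; no certificate nets 13. Low-ability would deviate to the certificate.
Low-ability has a profitable deviation, so the profile is not an equilibrium.

No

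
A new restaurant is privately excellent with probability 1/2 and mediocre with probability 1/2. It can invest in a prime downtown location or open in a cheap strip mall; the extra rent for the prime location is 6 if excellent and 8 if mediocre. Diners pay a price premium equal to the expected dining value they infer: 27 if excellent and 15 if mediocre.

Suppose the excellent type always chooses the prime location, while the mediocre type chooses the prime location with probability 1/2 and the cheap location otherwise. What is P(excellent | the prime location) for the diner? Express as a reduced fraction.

2/3

P(the prime location) = (1/2)·1 + (1/2)·(1/2) = 3/4.
By Bayes' rule, P(excellent | the prime location) = (1/2) / (3/4) = 2/3.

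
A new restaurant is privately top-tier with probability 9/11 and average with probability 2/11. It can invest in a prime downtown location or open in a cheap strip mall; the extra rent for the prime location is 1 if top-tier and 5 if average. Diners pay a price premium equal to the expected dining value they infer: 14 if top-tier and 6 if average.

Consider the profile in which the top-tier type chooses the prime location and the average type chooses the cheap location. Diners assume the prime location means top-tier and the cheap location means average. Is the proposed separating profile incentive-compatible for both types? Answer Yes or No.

Under these beliefs, the prime location earns price premium 14 and the cheap location earns price premium 6.
top-tier: the prime location nets 14 − 1 = 13; the cheap location nets 6. top-tier prefers the prime location.
average: the prime location nets 14 − 5 = 9; the cheap location nets 6. average would deviate to the prime location.
average has a profitable deviation, so the profile is not an equilibrium.

No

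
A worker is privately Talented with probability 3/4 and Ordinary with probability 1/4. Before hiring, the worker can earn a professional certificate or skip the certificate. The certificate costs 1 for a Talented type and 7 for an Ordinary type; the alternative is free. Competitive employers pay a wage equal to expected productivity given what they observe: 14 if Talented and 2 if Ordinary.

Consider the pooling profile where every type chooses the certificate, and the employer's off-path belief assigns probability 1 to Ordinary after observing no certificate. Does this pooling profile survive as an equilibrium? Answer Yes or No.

Yes

On path, the employer holds the prior and pays 3/4·14 + 1/4·2 = 11. Off path (no certificate), believing Ordinary, it pays 2.
Talented: the certificate nets 11 − 1 = 10; no certificate nets 2. Talented stays.
Ordinary: the certificate nets 11 − 7 = 4; no certificate nets 2. Ordinary stays.
No type deviates, so pooling is sustained.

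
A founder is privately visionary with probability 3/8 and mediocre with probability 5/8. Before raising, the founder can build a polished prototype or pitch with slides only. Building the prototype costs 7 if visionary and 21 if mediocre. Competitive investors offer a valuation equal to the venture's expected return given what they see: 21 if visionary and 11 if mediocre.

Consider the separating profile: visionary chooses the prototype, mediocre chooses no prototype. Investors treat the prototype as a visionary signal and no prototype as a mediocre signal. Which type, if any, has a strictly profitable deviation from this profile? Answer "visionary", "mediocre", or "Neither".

The prototype pays 21; no prototype pays 11.
visionary: assigned the prototype, nets 21 − 7 = 14; deviating to no prototype nets 11.
mediocre: assigned no prototype, nets 11; deviating to the prototype nets 21 − 21 = 0.
Both types strictly prefer their assigned action; no profitable deviation.

Neither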